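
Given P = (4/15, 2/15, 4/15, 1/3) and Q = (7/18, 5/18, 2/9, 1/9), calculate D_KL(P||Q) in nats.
0.2163 nats

KL divergence: D_KL(P||Q) = Σ p(x) log(p(x)/q(x))

Computing term by term:
  x=0: 4/15 × log_e[(4/15)/(7/18)] = 4/15 × -0.3773 = -0.1006
  x=1: 2/15 × log_e[(2/15)/(5/18)] = 2/15 × -0.7340 = -0.0979
  x=2: 4/15 × log_e[(4/15)/(2/9)] = 4/15 × 0.1823 = 0.0486
  x=3: 1/3 × log_e[(1/3)/(1/9)] = 1/3 × 1.0986 = 0.3662

D_KL(P||Q) = 0.2163 nats

Note: KL divergence is always non-negative and equals 0 iff P = Q.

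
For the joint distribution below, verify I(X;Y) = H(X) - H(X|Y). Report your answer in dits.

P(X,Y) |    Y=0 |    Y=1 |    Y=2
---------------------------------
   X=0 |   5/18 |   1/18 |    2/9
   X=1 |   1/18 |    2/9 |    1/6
I(X;Y) = 0.0574 dits

Mutual information has multiple equivalent forms:
- I(X;Y) = H(X) - H(X|Y)
- I(X;Y) = H(Y) - H(Y|X)
- I(X;Y) = H(X) + H(Y) - H(X,Y)

Computing all quantities:
H(X) = 0.2983, H(Y) = 0.4731, H(X,Y) = 0.7140
H(X|Y) = 0.2409, H(Y|X) = 0.4157

Verification:
H(X) - H(X|Y) = 0.2983 - 0.2409 = 0.0574
H(Y) - H(Y|X) = 0.4731 - 0.4157 = 0.0574
H(X) + H(Y) - H(X,Y) = 0.2983 + 0.4731 - 0.7140 = 0.0574

All forms give I(X;Y) = 0.0574 dits. ✓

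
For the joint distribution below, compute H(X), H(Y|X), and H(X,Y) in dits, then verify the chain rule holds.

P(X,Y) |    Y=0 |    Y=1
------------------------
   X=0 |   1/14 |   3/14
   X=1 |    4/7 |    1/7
H(X,Y) = 0.4848, H(X) = 0.2598, H(Y|X) = 0.2250 (all in dits)

Chain rule: H(X,Y) = H(X) + H(Y|X)

Left side — joint entropy directly:
H(X,Y) = -Σ p(x,y) log p(x,y) = 0.4848 dits

Right side — compute H(Y|X) from the conditional distributions:
P(X) = (2/7, 5/7), so H(X) = 0.2598 dits
H(Y|X) = Σ_x P(X=x) · H(Y|X=x):
  P(Y|X=0) = (1/4, 3/4), H(Y|X=0) = 0.2442, weight P(X=0) = 2/7
  P(Y|X=1) = (4/5, 1/5), H(Y|X=1) = 0.2173, weight P(X=1) = 5/7
H(Y|X) = 0.2250 dits

H(X) + H(Y|X) = 0.2598 + 0.2250 = 0.4848 dits

Both sides equal 0.4848 dits. ✓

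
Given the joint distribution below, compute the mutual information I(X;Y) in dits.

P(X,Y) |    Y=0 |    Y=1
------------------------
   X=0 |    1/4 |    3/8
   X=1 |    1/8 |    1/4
0.0010 dits

Mutual information: I(X;Y) = H(X) + H(Y) - H(X,Y)

Marginals:
P(X) = (5/8, 3/8), H(X) = 0.2873 dits
P(Y) = (3/8, 5/8), H(Y) = 0.2873 dits

Joint entropy: H(X,Y) = 0.5737 dits

I(X;Y) = 0.2873 + 0.2873 - 0.5737 = 0.0010 dits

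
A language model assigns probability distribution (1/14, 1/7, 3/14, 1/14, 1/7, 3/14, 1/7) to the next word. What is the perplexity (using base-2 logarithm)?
6.4958

Perplexity is 2^H (or exp(H) for natural log).

First, H = -Σ p log p = 2.6995 bits
Perplexity = 2^2.6995 = 6.4958

Interpretation: The model's uncertainty is equivalent to choosing uniformly among 6.5 options.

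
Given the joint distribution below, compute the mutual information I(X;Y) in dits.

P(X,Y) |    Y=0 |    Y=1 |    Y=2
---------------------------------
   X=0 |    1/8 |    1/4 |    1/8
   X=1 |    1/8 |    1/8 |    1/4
0.0184 dits

Mutual information: I(X;Y) = H(X) + H(Y) - H(X,Y)

Marginals:
P(X) = (1/2, 1/2), H(X) = 0.3010 dits
P(Y) = (1/4, 3/8, 3/8), H(Y) = 0.4700 dits

Joint entropy: H(X,Y) = 0.7526 dits

I(X;Y) = 0.3010 + 0.4700 - 0.7526 = 0.0184 dits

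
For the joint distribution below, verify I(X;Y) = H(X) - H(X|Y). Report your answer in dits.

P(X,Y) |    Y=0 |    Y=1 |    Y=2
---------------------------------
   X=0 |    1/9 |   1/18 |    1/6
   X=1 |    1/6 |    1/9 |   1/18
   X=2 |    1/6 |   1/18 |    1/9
I(X;Y) = 0.0215 dits

Mutual information has multiple equivalent forms:
- I(X;Y) = H(X) - H(X|Y)
- I(X;Y) = H(Y) - H(Y|X)
- I(X;Y) = H(X) + H(Y) - H(X,Y)

Computing all quantities:
H(X) = 0.4771, H(Y) = 0.4607, H(X,Y) = 0.9164
H(X|Y) = 0.4556, H(Y|X) = 0.4392

Verification:
H(X) - H(X|Y) = 0.4771 - 0.4556 = 0.0215
H(Y) - H(Y|X) = 0.4607 - 0.4392 = 0.0215
H(X) + H(Y) - H(X,Y) = 0.4771 + 0.4607 - 0.9164 = 0.0215

All forms give I(X;Y) = 0.0215 dits. ✓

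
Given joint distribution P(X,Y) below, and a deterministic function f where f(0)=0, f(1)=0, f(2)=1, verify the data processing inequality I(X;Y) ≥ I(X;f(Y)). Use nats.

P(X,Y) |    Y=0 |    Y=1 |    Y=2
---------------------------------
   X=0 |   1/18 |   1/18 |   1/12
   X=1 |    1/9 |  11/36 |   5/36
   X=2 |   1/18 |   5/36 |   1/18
I(X;Y) = 0.0240, I(X;f(Y)) = 0.0132, inequality holds: 0.0240 ≥ 0.0132

Data Processing Inequality: For any Markov chain X → Y → Z, we have I(X;Y) ≥ I(X;Z).

Here Z = f(Y) is a deterministic function of Y, forming X → Y → Z.

Original I(X;Y) = 0.0240 nats

After applying f:
P(X,Z) where Z=f(Y):
- P(X,Z=0) = P(X,Y=0) + P(X,Y=1)
- P(X,Z=1) = P(X,Y=2)

I(X;Z) = I(X;f(Y)) = 0.0132 nats

Verification: 0.0240 ≥ 0.0132 ✓

Information cannot be created by processing; the function f can only lose information about X.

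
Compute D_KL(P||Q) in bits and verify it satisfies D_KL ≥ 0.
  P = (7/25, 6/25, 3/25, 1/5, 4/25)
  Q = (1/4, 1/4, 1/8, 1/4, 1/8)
0.0172 bits

KL divergence satisfies the Gibbs inequality: D_KL(P||Q) ≥ 0 for all distributions P, Q.

D_KL(P||Q) = Σ p(x) log(p(x)/q(x))
Term by term:
  x=0: 7/25 × log_2[(7/25)/(1/4)] = 0.0458
  x=1: 6/25 × log_2[(6/25)/(1/4)] = -0.0141
  x=2: 3/25 × log_2[(3/25)/(1/8)] = -0.0071
  x=3: 1/5 × log_2[(1/5)/(1/4)] = -0.0644
  x=4: 4/25 × log_2[(4/25)/(1/8)] = 0.0570
D_KL(P||Q) = 0.0172 bits

D_KL(P||Q) = 0.0172 ≥ 0 ✓

This non-negativity is a fundamental property: relative entropy cannot be negative because it measures how different Q is from P.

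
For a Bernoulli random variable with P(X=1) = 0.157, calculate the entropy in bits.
0.6271 bits

The binary entropy function is:
H(p) = -p log(p) - (1-p) log(1-p)

H(0.157) = -0.157 × log_2(0.157) - 0.843 × log_2(0.843)
H(0.157) = 0.6271 bits

Note: Binary entropy is maximized at p=0.5 (H=1 bit) and minimized at p=0 or p=1 (H=0).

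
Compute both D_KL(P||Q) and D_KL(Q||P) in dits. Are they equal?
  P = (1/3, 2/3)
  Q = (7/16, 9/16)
D_KL(P||Q) = 0.0098, D_KL(Q||P) = 0.0102

KL divergence is not symmetric: D_KL(P||Q) ≠ D_KL(Q||P) in general.

D_KL(P||Q) = 0.0098 dits
D_KL(Q||P) = 0.0102 dits

No, they are not equal!

This asymmetry is why KL divergence is not a true distance metric.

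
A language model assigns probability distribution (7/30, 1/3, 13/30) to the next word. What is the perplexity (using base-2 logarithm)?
2.9100

Perplexity is 2^H (or exp(H) for natural log).

First, H = -Σ p log p = 1.5410 bits
Perplexity = 2^1.5410 = 2.9100

Interpretation: The model's uncertainty is equivalent to choosing uniformly among 2.9 options.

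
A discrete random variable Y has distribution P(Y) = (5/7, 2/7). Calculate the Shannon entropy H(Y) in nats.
0.5983 nats

Shannon entropy is H(X) = -Σ p(x) log p(x).

For P = (5/7, 2/7):
H = -5/7 × log_e(5/7) -2/7 × log_e(2/7)
H = 0.5983 nats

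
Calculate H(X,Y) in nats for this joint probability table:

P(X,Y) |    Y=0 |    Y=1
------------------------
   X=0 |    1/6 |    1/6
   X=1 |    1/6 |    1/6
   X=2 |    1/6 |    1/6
1.7918 nats

Joint entropy is H(X,Y) = -Σ_{x,y} p(x,y) log p(x,y).

Summing over all non-zero entries:
H(X,Y) = -[1/6·log_e(1/6) + 1/6·log_e(1/6) + 1/6·log_e(1/6) + 1/6·log_e(1/6) + 1/6·log_e(1/6) + 1/6·log_e(1/6)]
H(X,Y) = 1.7918 nats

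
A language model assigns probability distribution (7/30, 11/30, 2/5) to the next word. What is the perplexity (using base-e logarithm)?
2.9269

Perplexity is e^H (or exp(H) for natural log).

First, H = -Σ p log p = 1.0740 nats
Perplexity = e^1.0740 = 2.9269

Interpretation: The model's uncertainty is equivalent to choosing uniformly among 2.9 options.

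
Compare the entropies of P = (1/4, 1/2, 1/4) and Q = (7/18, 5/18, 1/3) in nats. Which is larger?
Q

Computing entropies in nats:
H(P) = 1.0397
H(Q) = 1.0893

Distribution Q has higher entropy.

Intuition: The distribution closer to uniform (more spread out) has higher entropy.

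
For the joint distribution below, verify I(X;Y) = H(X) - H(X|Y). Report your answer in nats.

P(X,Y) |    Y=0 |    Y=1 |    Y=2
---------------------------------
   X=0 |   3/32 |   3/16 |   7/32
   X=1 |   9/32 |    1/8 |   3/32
I(X;Y) = 0.0811 nats

Mutual information has multiple equivalent forms:
- I(X;Y) = H(X) - H(X|Y)
- I(X;Y) = H(Y) - H(Y|X)
- I(X;Y) = H(X) + H(Y) - H(X,Y)

Computing all quantities:
H(X) = 0.6931, H(Y) = 1.0948, H(X,Y) = 1.7069
H(X|Y) = 0.6121, H(Y|X) = 1.0137

Verification:
H(X) - H(X|Y) = 0.6931 - 0.6121 = 0.0811
H(Y) - H(Y|X) = 1.0948 - 1.0137 = 0.0811
H(X) + H(Y) - H(X,Y) = 0.6931 + 1.0948 - 1.7069 = 0.0811

All forms give I(X;Y) = 0.0811 nats. ✓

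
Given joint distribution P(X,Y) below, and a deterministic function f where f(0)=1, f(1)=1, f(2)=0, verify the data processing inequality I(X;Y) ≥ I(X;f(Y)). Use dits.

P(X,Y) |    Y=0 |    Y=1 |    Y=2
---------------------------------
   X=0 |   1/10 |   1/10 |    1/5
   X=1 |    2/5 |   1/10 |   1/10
I(X;Y) = 0.0405, I(X;f(Y)) = 0.0275, inequality holds: 0.0405 ≥ 0.0275

Data Processing Inequality: For any Markov chain X → Y → Z, we have I(X;Y) ≥ I(X;Z).

Here Z = f(Y) is a deterministic function of Y, forming X → Y → Z.

Original I(X;Y) = 0.0405 dits

After applying f:
P(X,Z) where Z=f(Y):
- P(X,Z=0) = P(X,Y=2)
- P(X,Z=1) = P(X,Y=0) + P(X,Y=1)

I(X;Z) = I(X;f(Y)) = 0.0275 dits

Verification: 0.0405 ≥ 0.0275 ✓

Information cannot be created by processing; the function f can only lose information about X.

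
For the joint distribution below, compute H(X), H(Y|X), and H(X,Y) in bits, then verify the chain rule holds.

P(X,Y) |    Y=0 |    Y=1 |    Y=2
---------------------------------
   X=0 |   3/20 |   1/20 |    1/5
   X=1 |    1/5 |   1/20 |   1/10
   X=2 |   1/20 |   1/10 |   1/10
H(X,Y) = 2.9842, H(X) = 1.5589, H(Y|X) = 1.4253 (all in bits)

Chain rule: H(X,Y) = H(X) + H(Y|X)

Left side — joint entropy directly:
H(X,Y) = -Σ p(x,y) log p(x,y) = 2.9842 bits

Right side — compute H(Y|X) from the conditional distributions:
P(X) = (2/5, 7/20, 1/4), so H(X) = 1.5589 bits
H(Y|X) = Σ_x P(X=x) · H(Y|X=x):
  P(Y|X=0) = (3/8, 1/8, 1/2), H(Y|X=0) = 1.4056, weight P(X=0) = 2/5
  P(Y|X=1) = (4/7, 1/7, 2/7), H(Y|X=1) = 1.3788, weight P(X=1) = 7/20
  P(Y|X=2) = (1/5, 2/5, 2/5), H(Y|X=2) = 1.5219, weight P(X=2) = 1/4
H(Y|X) = 1.4253 bits

H(X) + H(Y|X) = 1.5589 + 1.4253 = 2.9842 bits

Both sides equal 2.9842 bits. ✓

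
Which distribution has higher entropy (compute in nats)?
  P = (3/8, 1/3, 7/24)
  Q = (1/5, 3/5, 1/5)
P

Computing entropies in nats:
H(P) = 1.0934
H(Q) = 0.9503

Distribution P has higher entropy.

Intuition: The distribution closer to uniform (more spread out) has higher entropy.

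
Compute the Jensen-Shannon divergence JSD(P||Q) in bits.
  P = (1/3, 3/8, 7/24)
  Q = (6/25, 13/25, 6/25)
0.0158 bits

Jensen-Shannon divergence is:
JSD(P||Q) = 0.5 × D_KL(P||M) + 0.5 × D_KL(Q||M)
where M = 0.5 × (P + Q) is the mixture distribution.

M = 0.5 × (1/3, 3/8, 7/24) + 0.5 × (6/25, 13/25, 6/25) = (0.286667, 0.4475, 0.265833)

D_KL(P||M) = 0.0159 bits
D_KL(Q||M) = 0.0157 bits

JSD(P||Q) = 0.5 × 0.0159 + 0.5 × 0.0157 = 0.0158 bits

Unlike KL divergence, JSD is symmetric and bounded: 0 ≤ JSD ≤ log(2).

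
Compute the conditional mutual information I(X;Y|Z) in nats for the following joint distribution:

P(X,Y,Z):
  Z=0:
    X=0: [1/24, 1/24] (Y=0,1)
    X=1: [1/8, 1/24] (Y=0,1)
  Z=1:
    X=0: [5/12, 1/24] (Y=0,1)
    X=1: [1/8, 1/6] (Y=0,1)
0.1120 nats

Conditional mutual information: I(X;Y|Z) = H(X|Z) + H(Y|Z) - H(X,Y|Z)

H(Z) = 0.5623
H(X,Z) = 1.2227 → H(X|Z) = 0.6603
H(Y,Z) = 1.1646 → H(Y|Z) = 0.6023
H(X,Y,Z) = 1.7129 → H(X,Y|Z) = 1.1506

I(X;Y|Z) = 0.6603 + 0.6023 - 1.1506 = 0.1120 nats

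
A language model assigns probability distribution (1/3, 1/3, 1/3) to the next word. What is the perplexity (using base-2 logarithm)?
3.0000

Perplexity is 2^H (or exp(H) for natural log).

First, H = -Σ p log p = 1.5850 bits
Perplexity = 2^1.5850 = 3.0000

Interpretation: The model's uncertainty is equivalent to choosing uniformly among 3.0 options.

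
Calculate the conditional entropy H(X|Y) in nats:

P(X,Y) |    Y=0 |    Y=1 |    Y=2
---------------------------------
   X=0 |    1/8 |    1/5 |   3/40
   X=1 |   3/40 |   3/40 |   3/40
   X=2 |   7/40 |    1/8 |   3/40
1.0482 nats

Using the chain rule: H(X|Y) = H(X,Y) - H(Y)

First, compute H(X,Y) = 2.1181 nats

Marginal P(Y) = (3/8, 2/5, 9/40)
H(Y) = 1.0699 nats

H(X|Y) = H(X,Y) - H(Y) = 2.1181 - 1.0699 = 1.0482 nats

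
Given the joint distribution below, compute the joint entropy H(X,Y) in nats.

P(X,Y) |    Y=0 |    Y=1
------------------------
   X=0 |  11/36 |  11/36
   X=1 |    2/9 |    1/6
1.3574 nats

Joint entropy is H(X,Y) = -Σ_{x,y} p(x,y) log p(x,y).

Summing over all non-zero entries:
H(X,Y) = -[11/36·log_e(11/36) + 11/36·log_e(11/36) + 2/9·log_e(2/9) + 1/6·log_e(1/6)]
H(X,Y) = 1.3574 nats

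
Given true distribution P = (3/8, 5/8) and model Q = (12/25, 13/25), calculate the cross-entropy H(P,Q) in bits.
0.9867 bits

Cross-entropy: H(P,Q) = -Σ p(x) log q(x)

Alternatively: H(P,Q) = H(P) + D_KL(P||Q)
H(P) = 0.9544 bits
D_KL(P||Q) = 0.0323 bits

H(P,Q) = 0.9544 + 0.0323 = 0.9867 bits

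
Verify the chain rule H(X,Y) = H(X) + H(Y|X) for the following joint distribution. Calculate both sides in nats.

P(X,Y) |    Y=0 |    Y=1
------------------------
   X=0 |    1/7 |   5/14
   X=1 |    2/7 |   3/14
H(X,Y) = 1.3337, H(X) = 0.6931, H(Y|X) = 0.6406 (all in nats)

Chain rule: H(X,Y) = H(X) + H(Y|X)

Left side — joint entropy directly:
H(X,Y) = -Σ p(x,y) log p(x,y) = 1.3337 nats

Right side — compute H(Y|X) from the conditional distributions:
P(X) = (1/2, 1/2), so H(X) = 0.6931 nats
H(Y|X) = Σ_x P(X=x) · H(Y|X=x):
  P(Y|X=0) = (2/7, 5/7), H(Y|X=0) = 0.5983, weight P(X=0) = 1/2
  P(Y|X=1) = (4/7, 3/7), H(Y|X=1) = 0.6829, weight P(X=1) = 1/2
H(Y|X) = 0.6406 nats

H(X) + H(Y|X) = 0.6931 + 0.6406 = 1.3337 nats

Both sides equal 1.3337 nats. ✓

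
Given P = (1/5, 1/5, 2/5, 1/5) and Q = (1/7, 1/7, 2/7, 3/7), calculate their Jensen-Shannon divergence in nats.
0.0308 nats

Jensen-Shannon divergence is:
JSD(P||Q) = 0.5 × D_KL(P||M) + 0.5 × D_KL(Q||M)
where M = 0.5 × (P + Q) is the mixture distribution.

M = 0.5 × (1/5, 1/5, 2/5, 1/5) + 0.5 × (1/7, 1/7, 2/7, 3/7) = (6/35, 6/35, 12/35, 11/35)

D_KL(P||M) = 0.0329 nats
D_KL(Q||M) = 0.0287 nats

JSD(P||Q) = 0.5 × 0.0329 + 0.5 × 0.0287 = 0.0308 nats

Unlike KL divergence, JSD is symmetric and bounded: 0 ≤ JSD ≤ log(2).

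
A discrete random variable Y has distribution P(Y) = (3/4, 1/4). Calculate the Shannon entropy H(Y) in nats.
0.5623 nats

Shannon entropy is H(X) = -Σ p(x) log p(x).

For P = (3/4, 1/4):
H = -3/4 × log_e(3/4) -1/4 × log_e(1/4)
H = 0.5623 nats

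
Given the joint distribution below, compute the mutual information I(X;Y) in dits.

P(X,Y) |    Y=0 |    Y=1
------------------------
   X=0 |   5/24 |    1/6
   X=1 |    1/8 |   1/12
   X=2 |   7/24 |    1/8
0.0040 dits

Mutual information: I(X;Y) = H(X) + H(Y) - H(X,Y)

Marginals:
P(X) = (3/8, 5/24, 5/12), H(X) = 0.4601 dits
P(Y) = (5/8, 3/8), H(Y) = 0.2873 dits

Joint entropy: H(X,Y) = 0.7434 dits

I(X;Y) = 0.4601 + 0.2873 - 0.7434 = 0.0040 dits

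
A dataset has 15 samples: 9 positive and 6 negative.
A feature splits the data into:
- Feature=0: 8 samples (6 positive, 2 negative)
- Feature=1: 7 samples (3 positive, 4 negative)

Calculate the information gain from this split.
0.0785 bits

Information Gain = H(Y) - H(Y|Feature)

Before split:
P(positive) = 9/15 = 0.6000
H(Y) = 0.9710 bits

After split:
Feature=0: H = 0.8113 bits (weight = 8/15)
Feature=1: H = 0.9852 bits (weight = 7/15)
H(Y|Feature) = (8/15)×0.8113 + (7/15)×0.9852 = 0.8925 bits

Information Gain = 0.9710 - 0.8925 = 0.0785 bits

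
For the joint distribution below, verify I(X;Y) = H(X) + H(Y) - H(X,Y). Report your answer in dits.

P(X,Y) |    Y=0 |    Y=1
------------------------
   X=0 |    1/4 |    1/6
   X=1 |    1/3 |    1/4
I(X;Y) = 0.0002 dits

Mutual information has multiple equivalent forms:
- I(X;Y) = H(X) - H(X|Y)
- I(X;Y) = H(Y) - H(Y|X)
- I(X;Y) = H(X) + H(Y) - H(X,Y)

Computing all quantities:
H(X) = 0.2950, H(Y) = 0.2950, H(X,Y) = 0.5898
H(X|Y) = 0.2948, H(Y|X) = 0.2948

Verification:
H(X) - H(X|Y) = 0.2950 - 0.2948 = 0.0002
H(Y) - H(Y|X) = 0.2950 - 0.2948 = 0.0002
H(X) + H(Y) - H(X,Y) = 0.2950 + 0.2950 - 0.5898 = 0.0002

All forms give I(X;Y) = 0.0002 dits. ✓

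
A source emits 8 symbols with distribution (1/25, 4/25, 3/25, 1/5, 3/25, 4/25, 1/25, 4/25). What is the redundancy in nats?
0.1115 nats

Redundancy measures how far a source is from maximum entropy:
R = H_max - H(X)

Maximum entropy for 8 symbols: H_max = log_e(8) = 2.0794 nats
Actual entropy: H(X) = 1.9679 nats
Redundancy: R = 2.0794 - 1.9679 = 0.1115 nats

This redundancy represents potential for compression: the source could be compressed by 0.1115 nats per symbol.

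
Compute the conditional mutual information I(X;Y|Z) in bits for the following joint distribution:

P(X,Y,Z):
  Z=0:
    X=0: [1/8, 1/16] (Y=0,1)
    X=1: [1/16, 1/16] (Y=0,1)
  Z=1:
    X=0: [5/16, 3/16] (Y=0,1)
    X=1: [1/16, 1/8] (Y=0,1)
0.0402 bits

Conditional mutual information: I(X;Y|Z) = H(X|Z) + H(Y|Z) - H(X,Y|Z)

H(Z) = 0.8960
H(X,Z) = 1.7806 → H(X|Z) = 0.8846
H(Y,Z) = 1.8829 → H(Y|Z) = 0.9868
H(X,Y,Z) = 2.7272 → H(X,Y|Z) = 1.8312

I(X;Y|Z) = 0.8846 + 0.9868 - 1.8312 = 0.0402 bits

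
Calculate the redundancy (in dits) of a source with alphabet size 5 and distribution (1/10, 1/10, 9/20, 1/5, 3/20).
0.0795 dits

Redundancy measures how far a source is from maximum entropy:
R = H_max - H(X)

Maximum entropy for 5 symbols: H_max = log_10(5) = 0.6990 dits
Actual entropy: H(X) = 0.6194 dits
Redundancy: R = 0.6990 - 0.6194 = 0.0795 dits

This redundancy represents potential for compression: the source could be compressed by 0.0795 dits per symbol.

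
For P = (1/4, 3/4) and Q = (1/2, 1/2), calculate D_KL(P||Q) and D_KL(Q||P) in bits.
D_KL(P||Q) = 0.1887, D_KL(Q||P) = 0.2075

KL divergence is not symmetric: D_KL(P||Q) ≠ D_KL(Q||P) in general.

D_KL(P||Q) = 0.1887 bits
D_KL(Q||P) = 0.2075 bits

No, they are not equal!

This asymmetry is why KL divergence is not a true distance metric.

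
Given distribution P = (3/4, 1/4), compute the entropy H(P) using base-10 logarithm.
0.2442 dits

Shannon entropy is H(X) = -Σ p(x) log p(x).

For P = (3/4, 1/4):
H = -3/4 × log_10(3/4) -1/4 × log_10(1/4)
H = 0.2442 dits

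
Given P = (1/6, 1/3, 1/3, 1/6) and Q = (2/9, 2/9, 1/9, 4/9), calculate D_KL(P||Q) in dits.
0.1259 dits

KL divergence: D_KL(P||Q) = Σ p(x) log(p(x)/q(x))

Computing term by term:
  x=0: 1/6 × log_10[(1/6)/(2/9)] = 1/6 × -0.1249 = -0.0208
  x=1: 1/3 × log_10[(1/3)/(2/9)] = 1/3 × 0.1761 = 0.0587
  x=2: 1/3 × log_10[(1/3)/(1/9)] = 1/3 × 0.4771 = 0.1590
  x=3: 1/6 × log_10[(1/6)/(4/9)] = 1/6 × -0.4260 = -0.0710

D_KL(P||Q) = 0.1259 dits

Note: KL divergence is always non-negative and equals 0 iff P = Q.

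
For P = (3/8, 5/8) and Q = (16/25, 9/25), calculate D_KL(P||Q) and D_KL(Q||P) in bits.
D_KL(P||Q) = 0.2082, D_KL(Q||P) = 0.2070

KL divergence is not symmetric: D_KL(P||Q) ≠ D_KL(Q||P) in general.

D_KL(P||Q) = 0.2082 bits
D_KL(Q||P) = 0.2070 bits

No, they are not equal!

This asymmetry is why KL divergence is not a true distance metric.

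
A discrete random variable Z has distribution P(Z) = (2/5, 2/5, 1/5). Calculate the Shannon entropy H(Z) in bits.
1.5219 bits

Shannon entropy is H(X) = -Σ p(x) log p(x).

For P = (2/5, 2/5, 1/5):
H = -2/5 × log_2(2/5) -2/5 × log_2(2/5) -1/5 × log_2(1/5)
H = 1.5219 bits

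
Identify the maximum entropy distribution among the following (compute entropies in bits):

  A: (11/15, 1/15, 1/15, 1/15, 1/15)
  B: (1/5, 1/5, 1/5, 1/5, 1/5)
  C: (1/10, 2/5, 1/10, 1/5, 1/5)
B

For a discrete distribution over n outcomes, entropy is maximized by the uniform distribution.

Computing entropies:
H(A) = 1.3700 bits
H(B) = 2.3219 bits
H(C) = 2.1219 bits

The uniform distribution (where all probabilities equal 1/5) achieves the maximum entropy of log_2(5) = 2.3219 bits.

Distribution B has the highest entropy.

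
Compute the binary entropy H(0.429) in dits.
0.2966 dits

The binary entropy function is:
H(p) = -p log(p) - (1-p) log(1-p)

H(0.429) = -0.429 × log_10(0.429) - 0.571 × log_10(0.571)
H(0.429) = 0.2966 dits

Note: Binary entropy is maximized at p=0.5 (H=1 bit) and minimized at p=0 or p=1 (H=0).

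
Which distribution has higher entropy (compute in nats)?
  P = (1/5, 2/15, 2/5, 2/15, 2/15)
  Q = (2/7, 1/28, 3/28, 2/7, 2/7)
P

Computing entropies in nats:
H(P) = 1.4944
H(Q) = 1.4321

Distribution P has higher entropy.

Intuition: The distribution closer to uniform (more spread out) has higher entropy.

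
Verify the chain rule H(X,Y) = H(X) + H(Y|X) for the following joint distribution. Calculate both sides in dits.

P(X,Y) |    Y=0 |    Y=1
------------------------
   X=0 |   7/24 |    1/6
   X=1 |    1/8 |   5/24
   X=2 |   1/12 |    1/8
H(X,Y) = 0.7434, H(X) = 0.4563, H(Y|X) = 0.2871 (all in dits)

Chain rule: H(X,Y) = H(X) + H(Y|X)

Left side — joint entropy directly:
H(X,Y) = -Σ p(x,y) log p(x,y) = 0.7434 dits

Right side — compute H(Y|X) from the conditional distributions:
P(X) = (11/24, 1/3, 5/24), so H(X) = 0.4563 dits
H(Y|X) = Σ_x P(X=x) · H(Y|X=x):
  P(Y|X=0) = (7/11, 4/11), H(Y|X=0) = 0.2847, weight P(X=0) = 11/24
  P(Y|X=1) = (3/8, 5/8), H(Y|X=1) = 0.2873, weight P(X=1) = 1/3
  P(Y|X=2) = (2/5, 3/5), H(Y|X=2) = 0.2923, weight P(X=2) = 5/24
H(Y|X) = 0.2871 dits

H(X) + H(Y|X) = 0.4563 + 0.2871 = 0.7434 dits

Both sides equal 0.7434 dits. ✓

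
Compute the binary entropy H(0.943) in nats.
0.2186 nats

The binary entropy function is:
H(p) = -p log(p) - (1-p) log(1-p)

H(0.943) = -0.943 × log_e(0.943) - 0.057 × log_e(0.057)
H(0.943) = 0.2186 nats

Note: Binary entropy is maximized at p=0.5 (H=1 bit) and minimized at p=0 or p=1 (H=0).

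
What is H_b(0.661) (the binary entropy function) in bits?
0.9239 bits

The binary entropy function is:
H(p) = -p log(p) - (1-p) log(1-p)

H(0.661) = -0.661 × log_2(0.661) - 0.339 × log_2(0.339)
H(0.661) = 0.9239 bits

Note: Binary entropy is maximized at p=0.5 (H=1 bit) and minimized at p=0 or p=1 (H=0).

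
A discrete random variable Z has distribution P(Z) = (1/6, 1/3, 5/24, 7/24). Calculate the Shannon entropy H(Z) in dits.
0.5867 dits

Shannon entropy is H(X) = -Σ p(x) log p(x).

For P = (1/6, 1/3, 5/24, 7/24):
H = -1/6 × log_10(1/6) -1/3 × log_10(1/3) -5/24 × log_10(5/24) -7/24 × log_10(7/24)
H = 0.5867 dits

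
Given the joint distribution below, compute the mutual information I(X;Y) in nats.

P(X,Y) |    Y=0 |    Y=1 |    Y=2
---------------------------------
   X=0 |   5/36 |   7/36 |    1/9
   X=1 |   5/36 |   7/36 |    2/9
0.0127 nats

Mutual information: I(X;Y) = H(X) + H(Y) - H(X,Y)

Marginals:
P(X) = (4/9, 5/9), H(X) = 0.6870 nats
P(Y) = (5/18, 7/18, 1/3), H(Y) = 1.0893 nats

Joint entropy: H(X,Y) = 1.7636 nats

I(X;Y) = 0.6870 + 1.0893 - 1.7636 = 0.0127 nats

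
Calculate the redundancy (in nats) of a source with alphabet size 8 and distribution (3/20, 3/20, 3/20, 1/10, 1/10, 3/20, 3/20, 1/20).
0.0463 nats

Redundancy measures how far a source is from maximum entropy:
R = H_max - H(X)

Maximum entropy for 8 symbols: H_max = log_e(8) = 2.0794 nats
Actual entropy: H(X) = 2.0331 nats
Redundancy: R = 2.0794 - 2.0331 = 0.0463 nats

This redundancy represents potential for compression: the source could be compressed by 0.0463 nats per symbol.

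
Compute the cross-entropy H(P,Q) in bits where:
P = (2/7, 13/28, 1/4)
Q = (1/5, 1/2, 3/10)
1.5619 bits

Cross-entropy: H(P,Q) = -Σ p(x) log q(x)

Alternatively: H(P,Q) = H(P) + D_KL(P||Q)
H(P) = 1.5303 bits
D_KL(P||Q) = 0.0316 bits

H(P,Q) = 1.5303 + 0.0316 = 1.5619 bits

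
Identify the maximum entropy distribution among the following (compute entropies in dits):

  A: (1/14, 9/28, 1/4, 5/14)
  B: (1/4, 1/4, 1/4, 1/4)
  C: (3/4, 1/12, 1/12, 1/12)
B

For a discrete distribution over n outcomes, entropy is maximized by the uniform distribution.

Computing entropies:
H(A) = 0.5505 dits
H(B) = 0.6021 dits
H(C) = 0.3635 dits

The uniform distribution (where all probabilities equal 1/4) achieves the maximum entropy of log_10(4) = 0.6021 dits.

Distribution B has the highest entropy.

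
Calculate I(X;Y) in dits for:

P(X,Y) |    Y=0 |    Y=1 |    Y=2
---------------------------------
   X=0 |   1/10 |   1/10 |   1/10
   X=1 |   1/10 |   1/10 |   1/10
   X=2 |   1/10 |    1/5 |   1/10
0.0060 dits

Mutual information: I(X;Y) = H(X) + H(Y) - H(X,Y)

Marginals:
P(X) = (3/10, 3/10, 2/5), H(X) = 0.4729 dits
P(Y) = (3/10, 2/5, 3/10), H(Y) = 0.4729 dits

Joint entropy: H(X,Y) = 0.9398 dits

I(X;Y) = 0.4729 + 0.4729 - 0.9398 = 0.0060 dits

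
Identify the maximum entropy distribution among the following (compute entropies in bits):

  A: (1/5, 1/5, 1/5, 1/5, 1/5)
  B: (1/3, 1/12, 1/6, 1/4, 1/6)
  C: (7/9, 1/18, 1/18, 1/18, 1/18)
A

For a discrete distribution over n outcomes, entropy is maximized by the uniform distribution.

Computing entropies:
H(A) = 2.3219 bits
H(B) = 2.1887 bits
H(C) = 1.2086 bits

The uniform distribution (where all probabilities equal 1/5) achieves the maximum entropy of log_2(5) = 2.3219 bits.

Distribution A has the highest entropy.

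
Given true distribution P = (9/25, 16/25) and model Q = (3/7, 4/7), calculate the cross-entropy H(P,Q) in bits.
0.9568 bits

Cross-entropy: H(P,Q) = -Σ p(x) log q(x)

Alternatively: H(P,Q) = H(P) + D_KL(P||Q)
H(P) = 0.9427 bits
D_KL(P||Q) = 0.0141 bits

H(P,Q) = 0.9427 + 0.0141 = 0.9568 bits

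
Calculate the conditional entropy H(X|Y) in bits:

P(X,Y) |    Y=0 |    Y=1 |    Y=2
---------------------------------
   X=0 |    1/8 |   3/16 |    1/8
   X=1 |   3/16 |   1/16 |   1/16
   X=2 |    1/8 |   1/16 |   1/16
1.4845 bits

Using the chain rule: H(X|Y) = H(X,Y) - H(Y)

First, compute H(X,Y) = 3.0306 bits

Marginal P(Y) = (7/16, 5/16, 1/4)
H(Y) = 1.5462 bits

H(X|Y) = H(X,Y) - H(Y) = 3.0306 - 1.5462 = 1.4845 bits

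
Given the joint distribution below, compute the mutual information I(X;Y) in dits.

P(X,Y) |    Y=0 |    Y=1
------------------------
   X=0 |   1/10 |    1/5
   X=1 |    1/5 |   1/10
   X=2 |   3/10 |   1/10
0.0287 dits

Mutual information: I(X;Y) = H(X) + H(Y) - H(X,Y)

Marginals:
P(X) = (3/10, 3/10, 2/5), H(X) = 0.4729 dits
P(Y) = (3/5, 2/5), H(Y) = 0.2923 dits

Joint entropy: H(X,Y) = 0.7365 dits

I(X;Y) = 0.4729 + 0.2923 - 0.7365 = 0.0287 dits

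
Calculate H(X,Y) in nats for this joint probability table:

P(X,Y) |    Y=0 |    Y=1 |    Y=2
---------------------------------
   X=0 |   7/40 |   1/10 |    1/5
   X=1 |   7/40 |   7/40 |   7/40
1.7722 nats

Joint entropy is H(X,Y) = -Σ_{x,y} p(x,y) log p(x,y).

Summing over all non-zero entries:
H(X,Y) = -[7/40·log_e(7/40) + 1/10·log_e(1/10) + 1/5·log_e(1/5) + 7/40·log_e(7/40) + 7/40·log_e(7/40) + 7/40·log_e(7/40)]
H(X,Y) = 1.7722 nats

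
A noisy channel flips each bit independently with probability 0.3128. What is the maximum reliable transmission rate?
0.1036 bits

For a binary symmetric channel (BSC) with error probability p:
Capacity C = 1 - H(p) bits per symbol

where H(p) = -p log₂(p) - (1-p) log₂(1-p) is the binary entropy function.

H(0.3128) = 0.8964 bits
C = 1 - 0.8964 = 0.1036 bits per symbol

This means we can reliably transmit up to 0.1036 bits of information per channel use.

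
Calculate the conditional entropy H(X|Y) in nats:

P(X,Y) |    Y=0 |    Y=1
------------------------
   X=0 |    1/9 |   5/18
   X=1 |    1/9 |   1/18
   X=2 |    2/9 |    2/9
0.9862 nats

Using the chain rule: H(X|Y) = H(X,Y) - H(Y)

First, compute H(X,Y) = 1.6731 nats

Marginal P(Y) = (4/9, 5/9)
H(Y) = 0.6870 nats

H(X|Y) = H(X,Y) - H(Y) = 1.6731 - 0.6870 = 0.9862 nats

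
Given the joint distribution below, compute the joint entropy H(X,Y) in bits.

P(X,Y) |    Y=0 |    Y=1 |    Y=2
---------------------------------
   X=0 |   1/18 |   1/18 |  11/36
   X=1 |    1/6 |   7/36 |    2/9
2.3584 bits

Joint entropy is H(X,Y) = -Σ_{x,y} p(x,y) log p(x,y).

Summing over all non-zero entries:
H(X,Y) = -[1/18·log_2(1/18) + 1/18·log_2(1/18) + 11/36·log_2(11/36) + 1/6·log_2(1/6) + 7/36·log_2(7/36) + 2/9·log_2(2/9)]
H(X,Y) = 2.3584 bits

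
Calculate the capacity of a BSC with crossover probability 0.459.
0.0049 bits

For a binary symmetric channel (BSC) with error probability p:
Capacity C = 1 - H(p) bits per symbol

where H(p) = -p log₂(p) - (1-p) log₂(1-p) is the binary entropy function.

H(0.459) = 0.9951 bits
C = 1 - 0.9951 = 0.0049 bits per symbol

This means we can reliably transmit up to 0.0049 bits of information per channel use.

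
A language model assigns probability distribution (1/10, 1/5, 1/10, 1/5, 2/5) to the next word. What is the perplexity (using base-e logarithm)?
4.3528

Perplexity is e^H (or exp(H) for natural log).

First, H = -Σ p log p = 1.4708 nats
Perplexity = e^1.4708 = 4.3528

Interpretation: The model's uncertainty is equivalent to choosing uniformly among 4.4 options.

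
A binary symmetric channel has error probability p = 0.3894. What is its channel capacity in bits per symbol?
0.0356 bits

For a binary symmetric channel (BSC) with error probability p:
Capacity C = 1 - H(p) bits per symbol

where H(p) = -p log₂(p) - (1-p) log₂(1-p) is the binary entropy function.

H(0.3894) = 0.9644 bits
C = 1 - 0.9644 = 0.0356 bits per symbol

This means we can reliably transmit up to 0.0356 bits of information per channel use.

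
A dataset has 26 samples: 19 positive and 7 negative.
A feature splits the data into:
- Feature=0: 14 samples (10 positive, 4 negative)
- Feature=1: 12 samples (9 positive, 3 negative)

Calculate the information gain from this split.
0.0012 bits

Information Gain = H(Y) - H(Y|Feature)

Before split:
P(positive) = 19/26 = 0.7308
H(Y) = 0.8404 bits

After split:
Feature=0: H = 0.8631 bits (weight = 14/26)
Feature=1: H = 0.8113 bits (weight = 12/26)
H(Y|Feature) = (14/26)×0.8631 + (12/26)×0.8113 = 0.8392 bits

Information Gain = 0.8404 - 0.8392 = 0.0012 bits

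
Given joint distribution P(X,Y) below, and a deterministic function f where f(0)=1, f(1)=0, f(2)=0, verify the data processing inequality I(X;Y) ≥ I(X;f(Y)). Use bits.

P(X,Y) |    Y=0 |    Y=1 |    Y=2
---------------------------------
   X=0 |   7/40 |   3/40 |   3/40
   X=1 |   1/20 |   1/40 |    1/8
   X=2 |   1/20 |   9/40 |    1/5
I(X;Y) = 0.1800, I(X;f(Y)) = 0.1321, inequality holds: 0.1800 ≥ 0.1321

Data Processing Inequality: For any Markov chain X → Y → Z, we have I(X;Y) ≥ I(X;Z).

Here Z = f(Y) is a deterministic function of Y, forming X → Y → Z.

Original I(X;Y) = 0.1800 bits

After applying f:
P(X,Z) where Z=f(Y):
- P(X,Z=0) = P(X,Y=1) + P(X,Y=2)
- P(X,Z=1) = P(X,Y=0)

I(X;Z) = I(X;f(Y)) = 0.1321 bits

Verification: 0.1800 ≥ 0.1321 ✓

Information cannot be created by processing; the function f can only lose information about X.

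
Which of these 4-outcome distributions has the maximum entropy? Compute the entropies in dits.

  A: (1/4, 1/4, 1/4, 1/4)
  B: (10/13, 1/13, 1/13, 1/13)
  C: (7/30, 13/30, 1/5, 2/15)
A

For a discrete distribution over n outcomes, entropy is maximized by the uniform distribution.

Computing entropies:
H(A) = 0.6021 dits
H(B) = 0.3447 dits
H(C) = 0.5613 dits

The uniform distribution (where all probabilities equal 1/4) achieves the maximum entropy of log_10(4) = 0.6021 dits.

Distribution A has the highest entropy.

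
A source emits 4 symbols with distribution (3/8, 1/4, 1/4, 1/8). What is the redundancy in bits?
0.0944 bits

Redundancy measures how far a source is from maximum entropy:
R = H_max - H(X)

Maximum entropy for 4 symbols: H_max = log_2(4) = 2.0000 bits
Actual entropy: H(X) = 1.9056 bits
Redundancy: R = 2.0000 - 1.9056 = 0.0944 bits

This redundancy represents potential for compression: the source could be compressed by 0.0944 bits per symbol.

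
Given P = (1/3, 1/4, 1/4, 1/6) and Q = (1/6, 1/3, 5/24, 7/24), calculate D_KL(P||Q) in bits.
0.1608 bits

KL divergence: D_KL(P||Q) = Σ p(x) log(p(x)/q(x))

Computing term by term:
  x=0: 1/3 × log_2[(1/3)/(1/6)] = 1/3 × 1.0000 = 0.3333
  x=1: 1/4 × log_2[(1/4)/(1/3)] = 1/4 × -0.4150 = -0.1038
  x=2: 1/4 × log_2[(1/4)/(5/24)] = 1/4 × 0.2630 = 0.0658
  x=3: 1/6 × log_2[(1/6)/(7/24)] = 1/6 × -0.8074 = -0.1346

D_KL(P||Q) = 0.1608 bits

Note: KL divergence is always non-negative and equals 0 iff P = Q.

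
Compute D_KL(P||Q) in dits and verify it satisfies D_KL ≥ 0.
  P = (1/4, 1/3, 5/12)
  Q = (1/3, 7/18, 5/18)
0.0198 dits

KL divergence satisfies the Gibbs inequality: D_KL(P||Q) ≥ 0 for all distributions P, Q.

D_KL(P||Q) = Σ p(x) log(p(x)/q(x))
Term by term:
  x=0: 1/4 × log_10[(1/4)/(1/3)] = -0.0312
  x=1: 1/3 × log_10[(1/3)/(7/18)] = -0.0223
  x=2: 5/12 × log_10[(5/12)/(5/18)] = 0.0734
D_KL(P||Q) = 0.0198 dits

D_KL(P||Q) = 0.0198 ≥ 0 ✓

This non-negativity is a fundamental property: relative entropy cannot be negative because it measures how different Q is from P.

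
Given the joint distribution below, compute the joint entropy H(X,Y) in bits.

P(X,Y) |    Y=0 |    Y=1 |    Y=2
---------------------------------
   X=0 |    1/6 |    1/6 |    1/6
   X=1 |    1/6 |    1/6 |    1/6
2.5850 bits

Joint entropy is H(X,Y) = -Σ_{x,y} p(x,y) log p(x,y).

Summing over all non-zero entries:
H(X,Y) = -[1/6·log_2(1/6) + 1/6·log_2(1/6) + 1/6·log_2(1/6) + 1/6·log_2(1/6) + 1/6·log_2(1/6) + 1/6·log_2(1/6)]
H(X,Y) = 2.5850 bits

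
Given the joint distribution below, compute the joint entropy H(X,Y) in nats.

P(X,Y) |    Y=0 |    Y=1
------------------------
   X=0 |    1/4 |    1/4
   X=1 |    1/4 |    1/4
1.3863 nats

Joint entropy is H(X,Y) = -Σ_{x,y} p(x,y) log p(x,y).

Summing over all non-zero entries:
H(X,Y) = -[1/4·log_e(1/4) + 1/4·log_e(1/4) + 1/4·log_e(1/4) + 1/4·log_e(1/4)]
H(X,Y) = 1.3863 nats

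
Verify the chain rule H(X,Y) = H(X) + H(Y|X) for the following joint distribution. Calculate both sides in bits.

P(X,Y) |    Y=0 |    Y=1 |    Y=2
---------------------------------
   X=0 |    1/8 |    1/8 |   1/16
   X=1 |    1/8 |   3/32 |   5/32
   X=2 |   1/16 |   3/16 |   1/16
H(X,Y) = 3.0664, H(X) = 1.5794, H(Y|X) = 1.4870 (all in bits)

Chain rule: H(X,Y) = H(X) + H(Y|X)

Left side — joint entropy directly:
H(X,Y) = -Σ p(x,y) log p(x,y) = 3.0664 bits

Right side — compute H(Y|X) from the conditional distributions:
P(X) = (5/16, 3/8, 5/16), so H(X) = 1.5794 bits
H(Y|X) = Σ_x P(X=x) · H(Y|X=x):
  P(Y|X=0) = (2/5, 2/5, 1/5), H(Y|X=0) = 1.5219, weight P(X=0) = 5/16
  P(Y|X=1) = (1/3, 1/4, 5/12), H(Y|X=1) = 1.5546, weight P(X=1) = 3/8
  P(Y|X=2) = (1/5, 3/5, 1/5), H(Y|X=2) = 1.3710, weight P(X=2) = 5/16
H(Y|X) = 1.4870 bits

H(X) + H(Y|X) = 1.5794 + 1.4870 = 3.0664 bits

Both sides equal 3.0664 bits. ✓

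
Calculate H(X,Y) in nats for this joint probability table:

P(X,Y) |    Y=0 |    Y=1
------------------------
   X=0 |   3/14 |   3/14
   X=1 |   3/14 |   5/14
1.3580 nats

Joint entropy is H(X,Y) = -Σ_{x,y} p(x,y) log p(x,y).

Summing over all non-zero entries:
H(X,Y) = -[3/14·log_e(3/14) + 3/14·log_e(3/14) + 3/14·log_e(3/14) + 5/14·log_e(5/14)]
H(X,Y) = 1.3580 nats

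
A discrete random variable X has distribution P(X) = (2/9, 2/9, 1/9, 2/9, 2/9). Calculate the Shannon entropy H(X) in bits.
2.2810 bits

Shannon entropy is H(X) = -Σ p(x) log p(x).

For P = (2/9, 2/9, 1/9, 2/9, 2/9):
H = -2/9 × log_2(2/9) -2/9 × log_2(2/9) -1/9 × log_2(1/9) -2/9 × log_2(2/9) -2/9 × log_2(2/9)
H = 2.2810 bits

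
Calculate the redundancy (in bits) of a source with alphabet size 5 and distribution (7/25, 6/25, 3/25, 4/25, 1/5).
0.0591 bits

Redundancy measures how far a source is from maximum entropy:
R = H_max - H(X)

Maximum entropy for 5 symbols: H_max = log_2(5) = 2.3219 bits
Actual entropy: H(X) = 2.2628 bits
Redundancy: R = 2.3219 - 2.2628 = 0.0591 bits

This redundancy represents potential for compression: the source could be compressed by 0.0591 bits per symbol.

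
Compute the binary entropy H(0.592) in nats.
0.6761 nats

The binary entropy function is:
H(p) = -p log(p) - (1-p) log(1-p)

H(0.592) = -0.592 × log_e(0.592) - 0.408 × log_e(0.408)
H(0.592) = 0.6761 nats

Note: Binary entropy is maximized at p=0.5 (H=1 bit) and minimized at p=0 or p=1 (H=0).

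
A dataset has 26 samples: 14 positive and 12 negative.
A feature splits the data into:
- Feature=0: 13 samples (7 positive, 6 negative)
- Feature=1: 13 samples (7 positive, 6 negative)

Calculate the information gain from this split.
0.0000 bits

Information Gain = H(Y) - H(Y|Feature)

Before split:
P(positive) = 14/26 = 0.5385
H(Y) = 0.9957 bits

After split:
Feature=0: H = 0.9957 bits (weight = 13/26)
Feature=1: H = 0.9957 bits (weight = 13/26)
H(Y|Feature) = (13/26)×0.9957 + (13/26)×0.9957 = 0.9957 bits

Information Gain = 0.9957 - 0.9957 = 0.0000 bits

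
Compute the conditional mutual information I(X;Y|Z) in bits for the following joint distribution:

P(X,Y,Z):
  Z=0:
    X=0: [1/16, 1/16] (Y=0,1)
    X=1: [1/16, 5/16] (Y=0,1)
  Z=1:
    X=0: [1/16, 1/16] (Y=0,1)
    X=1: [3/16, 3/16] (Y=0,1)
0.0369 bits

Conditional mutual information: I(X;Y|Z) = H(X|Z) + H(Y|Z) - H(X,Y|Z)

H(Z) = 1.0000
H(X,Z) = 1.8113 → H(X|Z) = 0.8113
H(Y,Z) = 1.9056 → H(Y|Z) = 0.9056
H(X,Y,Z) = 2.6800 → H(X,Y|Z) = 1.6800

I(X;Y|Z) = 0.8113 + 0.9056 - 1.6800 = 0.0369 bits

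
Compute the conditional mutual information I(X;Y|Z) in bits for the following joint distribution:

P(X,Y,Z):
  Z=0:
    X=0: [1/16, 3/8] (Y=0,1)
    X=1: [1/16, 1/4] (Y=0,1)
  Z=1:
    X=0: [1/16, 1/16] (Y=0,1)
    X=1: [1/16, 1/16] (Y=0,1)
0.0031 bits

Conditional mutual information: I(X;Y|Z) = H(X|Z) + H(Y|Z) - H(X,Y|Z)

H(Z) = 0.8113
H(X,Z) = 1.7962 → H(X|Z) = 0.9849
H(Y,Z) = 1.5488 → H(Y|Z) = 0.7375
H(X,Y,Z) = 2.5306 → H(X,Y|Z) = 1.7194

I(X;Y|Z) = 0.9849 + 0.7375 - 1.7194 = 0.0031 bits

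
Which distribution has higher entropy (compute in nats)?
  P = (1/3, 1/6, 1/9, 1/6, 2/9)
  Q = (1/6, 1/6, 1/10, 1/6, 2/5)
P

Computing entropies in nats:
H(P) = 1.5418
H(Q) = 1.4927

Distribution P has higher entropy.

Intuition: The distribution closer to uniform (more spread out) has higher entropy.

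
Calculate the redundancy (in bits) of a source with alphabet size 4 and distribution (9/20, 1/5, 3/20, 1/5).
0.1423 bits

Redundancy measures how far a source is from maximum entropy:
R = H_max - H(X)

Maximum entropy for 4 symbols: H_max = log_2(4) = 2.0000 bits
Actual entropy: H(X) = 1.8577 bits
Redundancy: R = 2.0000 - 1.8577 = 0.1423 bits

This redundancy represents potential for compression: the source could be compressed by 0.1423 bits per symbol.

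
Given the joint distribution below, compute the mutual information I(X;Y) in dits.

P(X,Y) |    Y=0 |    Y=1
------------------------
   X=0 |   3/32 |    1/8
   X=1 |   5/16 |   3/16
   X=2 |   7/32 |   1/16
0.0141 dits

Mutual information: I(X;Y) = H(X) + H(Y) - H(X,Y)

Marginals:
P(X) = (7/32, 1/2, 9/32), H(X) = 0.4498 dits
P(Y) = (5/8, 3/8), H(Y) = 0.2873 dits

Joint entropy: H(X,Y) = 0.7231 dits

I(X;Y) = 0.4498 + 0.2873 - 0.7231 = 0.0141 dits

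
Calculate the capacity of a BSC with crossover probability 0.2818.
0.1421 bits

For a binary symmetric channel (BSC) with error probability p:
Capacity C = 1 - H(p) bits per symbol

where H(p) = -p log₂(p) - (1-p) log₂(1-p) is the binary entropy function.

H(0.2818) = 0.8579 bits
C = 1 - 0.8579 = 0.1421 bits per symbol

This means we can reliably transmit up to 0.1421 bits of information per channel use.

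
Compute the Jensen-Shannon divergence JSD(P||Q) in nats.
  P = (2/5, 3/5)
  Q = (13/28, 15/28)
0.0021 nats

Jensen-Shannon divergence is:
JSD(P||Q) = 0.5 × D_KL(P||M) + 0.5 × D_KL(Q||M)
where M = 0.5 × (P + Q) is the mixture distribution.

M = 0.5 × (2/5, 3/5) + 0.5 × (13/28, 15/28) = (0.432143, 0.567857)

D_KL(P||M) = 0.0021 nats
D_KL(Q||M) = 0.0021 nats

JSD(P||Q) = 0.5 × 0.0021 + 0.5 × 0.0021 = 0.0021 nats

Unlike KL divergence, JSD is symmetric and bounded: 0 ≤ JSD ≤ log(2).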